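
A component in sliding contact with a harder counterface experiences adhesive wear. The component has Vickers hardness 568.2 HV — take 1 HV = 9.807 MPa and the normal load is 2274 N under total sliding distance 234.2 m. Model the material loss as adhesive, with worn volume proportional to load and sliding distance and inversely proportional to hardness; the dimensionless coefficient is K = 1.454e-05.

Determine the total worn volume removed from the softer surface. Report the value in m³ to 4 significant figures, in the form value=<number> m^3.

Intermediate values appear rounded. Every step maintains exact precision — a lone final rounding to four significant digits.
Convert: Hardness H = 568.2 HV × 9.807 MPa/HV = 5572 MPa = 5.572e+09 Pa.
As SI base values: W = 2274 N, H = 5.572e+09 Pa, K = 1.454e-05.
By Archard's law, V = K·W·L/H = 1.454e-05 · 2274 · 234.2 / 5.572e+09 = 1.390e-09 m³.

value=1.390e-09 m^3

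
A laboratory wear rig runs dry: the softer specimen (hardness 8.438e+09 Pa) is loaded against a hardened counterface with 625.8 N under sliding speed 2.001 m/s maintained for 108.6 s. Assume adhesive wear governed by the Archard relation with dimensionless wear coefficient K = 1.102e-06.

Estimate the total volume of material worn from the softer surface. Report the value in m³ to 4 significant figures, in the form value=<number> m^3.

Every step runs at full precision; intermediate values are shown rounded, and rounded once at the end, at 4 significant figures.
Convert: Path length L = v·t = 2.001 m/s × 108.6 s = 217.3 m.
Expressed in SI base units: W = 625.8 N, H = 8.438e+09 Pa, K = 1.102e-06.
Wear volume V = K·W·L/H = 1.102e-06 · 625.8 · 217.3 / 8.438e+09 = 1.776e-11 m³.

value=1.776e-11 m^3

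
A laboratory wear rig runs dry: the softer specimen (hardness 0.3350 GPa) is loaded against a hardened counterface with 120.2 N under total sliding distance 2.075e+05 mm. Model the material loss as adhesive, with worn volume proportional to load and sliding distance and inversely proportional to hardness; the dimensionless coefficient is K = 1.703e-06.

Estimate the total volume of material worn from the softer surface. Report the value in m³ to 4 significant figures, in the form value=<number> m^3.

The intermediates are printed rounded. The computation holds full precision — a single final rounding: 4 significant digits.
Sliding distance L = 2.075e+05 mm = 207.5 m.
Hardness H = 0.3350 GPa = 3.350e+08 Pa.
Restated in SI base units: W = 120.2 N, H = 3.350e+08 Pa, K = 1.703e-06.
The Archard volume V = K·W·L/H = 1.703e-06 · 120.2 · 207.5 / 3.350e+08 = 1.268e-10 m³.

value=1.268e-10 m^3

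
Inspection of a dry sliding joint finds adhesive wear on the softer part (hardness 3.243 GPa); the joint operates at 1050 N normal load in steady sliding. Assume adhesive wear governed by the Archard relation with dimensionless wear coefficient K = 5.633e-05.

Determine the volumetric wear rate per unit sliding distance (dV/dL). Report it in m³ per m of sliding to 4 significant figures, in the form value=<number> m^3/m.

Intermediates appear rounded — every step maintains exact precision, and a single final rounding, at four significant digits.
Hardness H = 3.243 GPa = 3.243e+09 Pa.
In SI base units, W = 1050 N, H = 3.243e+09 Pa, K = 5.633e-05.
Wear rate dV/dL = K·W/H — distance-free: 5.633e-05 · 1050 / 3.243e+09 = 1.824e-11 m³/m.

value=1.824e-11 m^3/m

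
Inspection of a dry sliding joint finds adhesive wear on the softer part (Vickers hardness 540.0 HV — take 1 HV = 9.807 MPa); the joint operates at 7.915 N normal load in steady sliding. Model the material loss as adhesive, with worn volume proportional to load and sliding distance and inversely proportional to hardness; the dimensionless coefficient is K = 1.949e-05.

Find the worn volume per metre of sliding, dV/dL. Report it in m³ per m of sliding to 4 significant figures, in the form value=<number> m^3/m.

value=2.913e-14 m^3/m

Printed values are rounded — all working math holds full precision. Rounded just once, at four significant digits.
Hardness H = 540.0 HV × 9.807 MPa/HV = 5296 MPa = 5.296e+09 Pa.
In SI base units: W = 7.915 N, H = 5.296e+09 Pa, K = 1.949e-05.
Sliding wear rate dV/dL = K·W/H, per unit distance: 1.949e-05 · 7.915 / 5.296e+09 = 2.913e-14 m³/m.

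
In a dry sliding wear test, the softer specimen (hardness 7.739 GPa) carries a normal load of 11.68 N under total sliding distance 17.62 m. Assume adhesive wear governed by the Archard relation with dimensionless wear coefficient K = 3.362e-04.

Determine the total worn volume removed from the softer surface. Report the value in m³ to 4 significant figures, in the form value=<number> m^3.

value=8.940e-12 m^3

All working math keeps full float precision, and intermediates are displayed rounded. Rounded once at the end to 4 significant figures.
Convert: Hardness H = 7.739 GPa = 7.739e+09 Pa.
Restated in SI base units: W = 11.68 N, H = 7.739e+09 Pa, K = 3.362e-04.
Archard volume V = K·W·L/H = 3.362e-04 · 11.68 · 17.62 / 7.739e+09 = 8.940e-12 m³.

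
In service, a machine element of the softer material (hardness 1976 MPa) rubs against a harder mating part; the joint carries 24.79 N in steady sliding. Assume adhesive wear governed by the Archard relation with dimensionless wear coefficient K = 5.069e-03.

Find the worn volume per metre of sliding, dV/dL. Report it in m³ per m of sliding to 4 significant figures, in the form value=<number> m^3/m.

value=6.359e-11 m^3/m

Intermediate values are printed rounded, and each operation carries full precision, and rounded just once to four significant digits.
Convert: Hardness H = 1976 MPa = 1.976e+09 Pa.
In SI base units, W = 24.79 N, H = 1.976e+09 Pa, K = 5.069e-03.
Wear rate dV/dL = K·W/H — distance-free: 5.069e-03 · 24.79 / 1.976e+09 = 6.359e-11 m³/m.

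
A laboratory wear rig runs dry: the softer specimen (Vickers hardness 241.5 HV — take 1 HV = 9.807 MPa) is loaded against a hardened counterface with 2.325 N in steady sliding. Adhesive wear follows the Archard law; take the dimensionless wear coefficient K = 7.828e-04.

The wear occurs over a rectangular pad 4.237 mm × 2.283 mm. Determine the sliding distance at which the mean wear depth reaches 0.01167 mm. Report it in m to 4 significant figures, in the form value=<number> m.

value=146.9 m

All arithmetic carries exact precision — the intermediates are displayed rounded; a single final rounding: four significant figures.
Convert: Hardness H = 241.5 HV × 9.807 MPa/HV = 2368 MPa = 2.368e+09 Pa.
Convert: Pad sides 4.237 mm × 2.283 mm = 0.004237 m × 0.002283 m. Contact area A = 0.004237 m × 0.002283 m = 9.673e-06 m².
Convert: Depth limit h_lim = 0.01167 mm = 1.167e-05 m.
Working in SI base units: W = 2.325 N, H = 2.368e+09 Pa, K = 7.828e-04.
Allowed volume V_lim = h_lim·A = 1.167e-05 · 9.673e-06 = 1.129e-10 m³.
Inverting, life L = V_lim·H/(K·W) = 1.129e-10 · 2.368e+09 / (7.828e-04 · 2.325) = 146.9 m.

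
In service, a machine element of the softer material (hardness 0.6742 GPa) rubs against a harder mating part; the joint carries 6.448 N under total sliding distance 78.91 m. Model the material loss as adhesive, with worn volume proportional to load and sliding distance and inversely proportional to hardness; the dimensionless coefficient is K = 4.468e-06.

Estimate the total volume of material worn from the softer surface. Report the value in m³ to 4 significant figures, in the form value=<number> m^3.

Intermediates are shown rounded; the computation maintains full precision — rounded just once, at 4 significant figures.
Convert: Hardness H = 0.6742 GPa = 6.742e+08 Pa.
Collected in SI base units: W = 6.448 N, H = 6.742e+08 Pa, K = 4.468e-06.
Archard volume V = K·W·L/H = 4.468e-06 · 6.448 · 78.91 / 6.742e+08 = 3.372e-12 m³.

value=3.372e-12 m^3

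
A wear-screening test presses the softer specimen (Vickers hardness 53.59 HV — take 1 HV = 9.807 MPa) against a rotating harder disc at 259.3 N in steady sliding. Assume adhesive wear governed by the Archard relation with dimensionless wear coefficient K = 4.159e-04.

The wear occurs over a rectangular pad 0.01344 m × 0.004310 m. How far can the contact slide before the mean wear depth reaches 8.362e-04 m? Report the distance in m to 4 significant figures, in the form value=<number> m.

Intermediate values appear rounded. Each operation holds full float precision; one last rounding, at 4 significant figures.
Hardness H = 53.59 HV × 9.807 MPa/HV = 525.6 MPa = 5.256e+08 Pa.
Contact area A = 0.01344 m × 0.004310 m = 5.793e-05 m².
SI base units throughout: W = 259.3 N, H = 5.256e+08 Pa, K = 4.159e-04.
Permissible volume V_lim = h_lim·A = 8.362e-04 · 5.793e-05 = 4.844e-08 m³.
So the life L = V_lim·H/(K·W) = 4.844e-08 · 5.256e+08 / (4.159e-04 · 259.3) = 236.1 m.

value=236.1 m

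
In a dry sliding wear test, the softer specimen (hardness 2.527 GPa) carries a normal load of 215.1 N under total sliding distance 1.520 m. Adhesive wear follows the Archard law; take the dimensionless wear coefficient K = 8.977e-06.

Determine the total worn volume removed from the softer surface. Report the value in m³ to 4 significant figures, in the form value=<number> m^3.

Printed values are rounded — all arithmetic carries full float precision; rounded once at the end, at 4 significant figures.
Hardness H = 2.527 GPa = 2.527e+09 Pa.
Expressed in SI base units: W = 215.1 N, H = 2.527e+09 Pa, K = 8.977e-06.
Apply Archard: V = K·W·L/H = 8.977e-06 · 215.1 · 1.520 / 2.527e+09 = 1.161e-12 m³.

value=1.161e-12 m^3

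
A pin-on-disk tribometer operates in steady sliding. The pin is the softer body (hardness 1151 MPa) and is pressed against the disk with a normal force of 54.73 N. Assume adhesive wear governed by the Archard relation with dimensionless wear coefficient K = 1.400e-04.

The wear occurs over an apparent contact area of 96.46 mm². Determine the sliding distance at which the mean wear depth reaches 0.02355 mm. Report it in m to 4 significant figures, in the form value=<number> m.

The intermediates are printed rounded, and all working math holds exact precision — a lone final rounding: four significant figures.
Convert: Hardness H = 1151 MPa = 1.151e+09 Pa.
Convert: Contact area A = 96.46 mm² = 9.646e-05 m².
Convert: Depth limit h_lim = 0.02355 mm = 2.355e-05 m.
As SI base values: W = 54.73 N, H = 1.151e+09 Pa, K = 1.400e-04.
At the depth limit, V_lim = h_lim·A = 2.355e-05 · 9.646e-05 = 2.272e-09 m³.
Inverting, life L = V_lim·H/(K·W) = 2.272e-09 · 1.151e+09 / (1.400e-04 · 54.73) = 341.2 m.

value=341.2 m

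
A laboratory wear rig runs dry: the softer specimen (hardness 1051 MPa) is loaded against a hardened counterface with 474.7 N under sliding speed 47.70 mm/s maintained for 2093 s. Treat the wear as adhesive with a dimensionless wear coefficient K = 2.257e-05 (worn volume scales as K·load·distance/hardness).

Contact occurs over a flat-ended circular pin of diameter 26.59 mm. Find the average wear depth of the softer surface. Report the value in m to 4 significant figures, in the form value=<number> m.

Displayed values are rounded, and the algebra runs at full float precision — rounded once at the end: 4 significant figures.
Sliding speed v = 47.70 mm/s = 0.04770 m/s. Total distance L = v·t = 0.04770 m/s × 2093 s = 99.84 m.
Hardness H = 1051 MPa = 1.051e+09 Pa.
Pin diameter d = 26.59 mm = 0.02659 m. Contact area A = π·d²/4 = π·(0.02659 m)²/4 = 5.553e-04 m².
Expressed in SI base units: W = 474.7 N, H = 1.051e+09 Pa, K = 2.257e-05.
Wear volume V = K·W·L/H = 2.257e-05 · 474.7 · 99.84 / 1.051e+09 = 1.018e-09 m³.
Average depth h = V/A = 1.018e-09 / 5.553e-04 = 1.833e-06 m.

value=1.833e-06 m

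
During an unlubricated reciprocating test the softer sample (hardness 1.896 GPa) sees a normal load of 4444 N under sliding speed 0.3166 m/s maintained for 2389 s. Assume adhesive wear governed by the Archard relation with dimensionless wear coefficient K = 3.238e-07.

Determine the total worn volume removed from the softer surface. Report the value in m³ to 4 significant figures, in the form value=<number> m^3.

value=5.740e-10 m^3

The intermediates appear rounded; all working math carries full float precision. Rounded just once, at 4 significant figures.
Convert: Distance covered L = v·t = 0.3166 m/s × 2389 s = 756.4 m.
Convert: Hardness H = 1.896 GPa = 1.896e+09 Pa.
As SI base values: W = 4444 N, H = 1.896e+09 Pa, K = 3.238e-07.
By Archard's law, V = K·W·L/H = 3.238e-07 · 4444 · 756.4 / 1.896e+09 = 5.740e-10 m³.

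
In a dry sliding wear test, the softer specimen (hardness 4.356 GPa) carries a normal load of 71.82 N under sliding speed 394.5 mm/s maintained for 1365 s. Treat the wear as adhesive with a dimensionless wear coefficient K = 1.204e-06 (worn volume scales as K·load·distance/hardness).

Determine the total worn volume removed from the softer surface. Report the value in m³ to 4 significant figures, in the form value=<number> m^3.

The computation keeps full precision, and intermediate values are displayed rounded; a lone final rounding to 4 significant digits.
Convert: Sliding speed v = 394.5 mm/s = 0.3945 m/s. The distance L = v·t = 0.3945 m/s × 1365 s = 538.5 m.
Convert: Hardness H = 4.356 GPa = 4.356e+09 Pa.
Restated in SI base units: W = 71.82 N, H = 4.356e+09 Pa, K = 1.204e-06.
The Archard volume V = K·W·L/H = 1.204e-06 · 71.82 · 538.5 / 4.356e+09 = 1.069e-11 m³.

value=1.069e-11 m^3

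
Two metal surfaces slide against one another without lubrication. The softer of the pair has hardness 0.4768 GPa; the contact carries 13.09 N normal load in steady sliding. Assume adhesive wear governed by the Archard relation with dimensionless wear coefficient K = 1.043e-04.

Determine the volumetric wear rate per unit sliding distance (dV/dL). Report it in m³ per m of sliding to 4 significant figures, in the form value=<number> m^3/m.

All arithmetic maintains exact precision. Intermediates appear rounded, and rounded just once to four significant digits.
Hardness H = 0.4768 GPa = 4.768e+08 Pa.
Restated in SI base units: W = 13.09 N, H = 4.768e+08 Pa, K = 1.043e-04.
Rate of wear dV/dL = K·W/H — distance-free: 1.043e-04 · 13.09 / 4.768e+08 = 2.863e-12 m³/m.

value=2.863e-12 m^3/m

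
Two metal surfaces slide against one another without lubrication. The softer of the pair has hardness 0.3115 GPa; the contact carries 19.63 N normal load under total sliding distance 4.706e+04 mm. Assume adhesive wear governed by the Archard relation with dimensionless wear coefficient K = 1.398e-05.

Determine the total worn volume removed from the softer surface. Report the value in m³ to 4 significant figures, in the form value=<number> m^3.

value=4.146e-11 m^3

The intermediates appear rounded, and every step keeps full float precision; one last rounding to four significant figures.
Distance L = 4.706e+04 mm = 47.06 m.
Hardness H = 0.3115 GPa = 3.115e+08 Pa.
Expressed in SI base units: W = 19.63 N, H = 3.115e+08 Pa, K = 1.398e-05.
Volume removed: V = K·W·L/H = 1.398e-05 · 19.63 · 47.06 / 3.115e+08 = 4.146e-11 m³.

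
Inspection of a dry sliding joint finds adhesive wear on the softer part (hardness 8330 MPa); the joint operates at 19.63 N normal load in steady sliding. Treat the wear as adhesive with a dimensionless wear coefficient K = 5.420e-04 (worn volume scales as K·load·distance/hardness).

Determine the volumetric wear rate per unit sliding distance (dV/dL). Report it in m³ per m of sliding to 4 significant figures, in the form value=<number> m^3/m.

value=1.277e-12 m^3/m

Each operation holds full float precision — the intermediates appear rounded. Rounded once at the end: four significant digits.
Hardness H = 8330 MPa = 8.330e+09 Pa.
In SI base units: W = 19.63 N, H = 8.330e+09 Pa, K = 5.420e-04.
Wear rate dV/dL = K·W/H, so: 5.420e-04 · 19.63 / 8.330e+09 = 1.277e-12 m³/m.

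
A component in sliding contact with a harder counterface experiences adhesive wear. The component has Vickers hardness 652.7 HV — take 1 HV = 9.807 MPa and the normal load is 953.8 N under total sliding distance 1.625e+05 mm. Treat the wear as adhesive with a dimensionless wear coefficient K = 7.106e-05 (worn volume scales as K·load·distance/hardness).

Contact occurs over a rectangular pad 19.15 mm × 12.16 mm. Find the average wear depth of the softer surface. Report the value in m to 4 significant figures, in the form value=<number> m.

value=7.389e-06 m

Displayed values are rounded, and the algebra carries exact precision, and one final rounding, at 4 significant figures.
Convert: Total distance L = 1.625e+05 mm = 162.5 m.
Convert: Hardness H = 652.7 HV × 9.807 MPa/HV = 6401 MPa = 6.401e+09 Pa.
Convert: Pad sides 19.15 mm × 12.16 mm = 0.01915 m × 0.01216 m. Contact area A = 0.01915 m × 0.01216 m = 2.329e-04 m².
In SI base units, W = 953.8 N, H = 6.401e+09 Pa, K = 7.106e-05.
Archard volume V = K·W·L/H = 7.106e-05 · 953.8 · 162.5 / 6.401e+09 = 1.721e-09 m³.
Depth h = V/A = 1.721e-09 / 2.329e-04 = 7.389e-06 m.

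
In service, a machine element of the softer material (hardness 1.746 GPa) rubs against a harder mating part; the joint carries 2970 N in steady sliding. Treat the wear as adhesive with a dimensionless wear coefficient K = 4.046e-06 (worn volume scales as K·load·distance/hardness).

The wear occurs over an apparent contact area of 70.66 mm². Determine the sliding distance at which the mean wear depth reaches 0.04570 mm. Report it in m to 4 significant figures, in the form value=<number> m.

The intermediates are shown rounded. Each operation carries exact precision. Rounded once at the end, at 4 significant figures.
Convert: Hardness H = 1.746 GPa = 1.746e+09 Pa.
Convert: Contact area A = 70.66 mm² = 7.066e-05 m².
Convert: Depth limit h_lim = 0.04570 mm = 4.570e-05 m.
SI base units throughout: W = 2970 N, H = 1.746e+09 Pa, K = 4.046e-06.
Wearable volume V_lim = h_lim·A = 4.570e-05 · 7.066e-05 = 3.229e-09 m³.
So the life L = V_lim·H/(K·W) = 3.229e-09 · 1.746e+09 / (4.046e-06 · 2970) = 469.2 m.

value=469.2 m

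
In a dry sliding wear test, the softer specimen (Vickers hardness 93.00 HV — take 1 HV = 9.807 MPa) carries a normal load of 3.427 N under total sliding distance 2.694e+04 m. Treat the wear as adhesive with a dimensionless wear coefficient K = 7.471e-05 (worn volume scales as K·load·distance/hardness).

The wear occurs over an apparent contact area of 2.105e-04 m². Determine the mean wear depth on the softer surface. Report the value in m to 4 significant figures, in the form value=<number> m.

value=3.593e-05 m

All arithmetic keeps full precision, and intermediates are displayed rounded — one last rounding to four significant digits.
Hardness H = 93.00 HV × 9.807 MPa/HV = 912.1 MPa = 9.121e+08 Pa.
SI base units throughout: W = 3.427 N, H = 9.121e+08 Pa, K = 7.471e-05.
Volume removed: V = K·W·L/H = 7.471e-05 · 3.427 · 2.694e+04 / 9.121e+08 = 7.563e-09 m³.
Depth h = V/A = 7.563e-09 / 2.105e-04 = 3.593e-05 m.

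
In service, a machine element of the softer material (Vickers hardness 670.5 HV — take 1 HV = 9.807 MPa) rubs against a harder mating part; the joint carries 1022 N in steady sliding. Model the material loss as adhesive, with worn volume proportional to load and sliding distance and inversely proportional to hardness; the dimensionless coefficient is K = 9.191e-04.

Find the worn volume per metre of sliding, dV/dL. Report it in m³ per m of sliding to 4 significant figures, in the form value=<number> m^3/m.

value=1.428e-10 m^3/m

Intermediates are displayed rounded — all arithmetic carries full precision; rounded just once: four significant digits.
Hardness H = 670.5 HV × 9.807 MPa/HV = 6576 MPa = 6.576e+09 Pa.
Restated in SI base units: W = 1022 N, H = 6.576e+09 Pa, K = 9.191e-04.
Rate of wear dV/dL = K·W/H — distance-free: 9.191e-04 · 1022 / 6.576e+09 = 1.428e-10 m³/m.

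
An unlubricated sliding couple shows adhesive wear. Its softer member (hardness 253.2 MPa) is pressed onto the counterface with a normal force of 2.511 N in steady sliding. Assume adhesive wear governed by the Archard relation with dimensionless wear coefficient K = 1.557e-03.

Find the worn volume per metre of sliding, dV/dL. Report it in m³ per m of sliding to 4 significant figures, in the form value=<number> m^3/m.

Intermediates are displayed rounded; the computation holds exact precision. Rounded once at the end to 4 significant figures.
Convert: Hardness H = 253.2 MPa = 2.532e+08 Pa.
Expressed in SI base units: W = 2.511 N, H = 2.532e+08 Pa, K = 1.557e-03.
Volumetric rate dV/dL = K·W/H (no L dependence): 1.557e-03 · 2.511 / 2.532e+08 = 1.544e-11 m³/m.

value=1.544e-11 m^3/m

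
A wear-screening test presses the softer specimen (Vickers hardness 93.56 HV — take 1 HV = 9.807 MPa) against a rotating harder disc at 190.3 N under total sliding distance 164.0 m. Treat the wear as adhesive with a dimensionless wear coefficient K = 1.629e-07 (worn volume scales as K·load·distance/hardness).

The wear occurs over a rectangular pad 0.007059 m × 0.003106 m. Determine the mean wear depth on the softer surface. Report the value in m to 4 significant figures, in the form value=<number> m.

value=2.527e-07 m

Intermediates are printed rounded. All arithmetic maintains exact precision — rounded once at the end to four significant digits.
Hardness H = 93.56 HV × 9.807 MPa/HV = 917.5 MPa = 9.175e+08 Pa.
Contact area A = 0.007059 m × 0.003106 m = 2.193e-05 m².
In SI base units: W = 190.3 N, H = 9.175e+08 Pa, K = 1.629e-07.
Archard relation: V = K·W·L/H = 1.629e-07 · 190.3 · 164.0 / 9.175e+08 = 5.541e-12 m³.
Mean depth h = V/A = 5.541e-12 / 2.193e-05 = 2.527e-07 m.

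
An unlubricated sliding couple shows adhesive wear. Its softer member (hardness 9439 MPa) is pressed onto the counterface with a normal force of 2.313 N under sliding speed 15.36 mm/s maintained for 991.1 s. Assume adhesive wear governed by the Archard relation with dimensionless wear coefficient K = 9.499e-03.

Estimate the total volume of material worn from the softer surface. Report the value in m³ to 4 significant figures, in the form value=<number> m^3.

The intermediates appear rounded. The algebra holds full float precision, and a single final rounding, at four significant digits.
Sliding speed v = 15.36 mm/s = 0.01536 m/s. Path length L = v·t = 0.01536 m/s × 991.1 s = 15.22 m.
Hardness H = 9439 MPa = 9.439e+09 Pa.
As SI base values: W = 2.313 N, H = 9.439e+09 Pa, K = 9.499e-03.
The Archard volume V = K·W·L/H = 9.499e-03 · 2.313 · 15.22 / 9.439e+09 = 3.544e-11 m³.

value=3.544e-11 m^3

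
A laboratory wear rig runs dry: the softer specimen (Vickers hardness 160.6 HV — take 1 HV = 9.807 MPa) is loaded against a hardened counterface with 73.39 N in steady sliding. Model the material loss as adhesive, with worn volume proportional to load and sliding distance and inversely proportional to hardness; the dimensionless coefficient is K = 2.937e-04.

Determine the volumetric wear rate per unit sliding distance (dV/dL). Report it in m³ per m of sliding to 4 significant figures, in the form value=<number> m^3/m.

value=1.369e-11 m^3/m

Printed values are rounded. The algebra carries full float precision; one last rounding: 4 significant figures.
Hardness H = 160.6 HV × 9.807 MPa/HV = 1575 MPa = 1.575e+09 Pa.
Working in SI base units: W = 73.39 N, H = 1.575e+09 Pa, K = 2.937e-04.
The wear rate dV/dL = K·W/H, so: 2.937e-04 · 73.39 / 1.575e+09 = 1.369e-11 m³/m.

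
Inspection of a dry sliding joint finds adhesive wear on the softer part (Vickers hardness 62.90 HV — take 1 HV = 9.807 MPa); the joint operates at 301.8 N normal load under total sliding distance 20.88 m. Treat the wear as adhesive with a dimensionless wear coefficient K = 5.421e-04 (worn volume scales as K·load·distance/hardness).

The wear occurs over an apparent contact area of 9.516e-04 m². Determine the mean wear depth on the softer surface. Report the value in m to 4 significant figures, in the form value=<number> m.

value=5.820e-06 m

All arithmetic keeps full float precision. Quoted intermediates are rounded; rounded just once to 4 significant figures.
Hardness H = 62.90 HV × 9.807 MPa/HV = 616.9 MPa = 6.169e+08 Pa.
As SI base values: W = 301.8 N, H = 6.169e+08 Pa, K = 5.421e-04.
Wear volume V = K·W·L/H = 5.421e-04 · 301.8 · 20.88 / 6.169e+08 = 5.538e-09 m³.
Average depth h = V/A = 5.538e-09 / 9.516e-04 = 5.820e-06 m.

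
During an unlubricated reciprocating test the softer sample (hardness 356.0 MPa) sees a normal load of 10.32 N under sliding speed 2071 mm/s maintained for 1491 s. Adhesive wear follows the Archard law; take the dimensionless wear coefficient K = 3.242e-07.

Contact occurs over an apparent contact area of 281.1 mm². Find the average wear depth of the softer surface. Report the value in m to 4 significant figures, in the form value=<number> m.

value=1.032e-07 m

All arithmetic maintains full float precision, and quoted intermediates are rounded. Rounded just once, at 4 significant figures.
Convert: Sliding speed v = 2071 mm/s = 2.071 m/s. Distance covered L = v·t = 2.071 m/s × 1491 s = 3088 m.
Convert: Hardness H = 356.0 MPa = 3.560e+08 Pa.
Convert: Contact area A = 281.1 mm² = 2.811e-04 m².
SI base units throughout: W = 10.32 N, H = 3.560e+08 Pa, K = 3.242e-07.
Wear volume V = K·W·L/H = 3.242e-07 · 10.32 · 3088 / 3.560e+08 = 2.902e-11 m³.
Mean wear depth h = V/A = 2.902e-11 / 2.811e-04 = 1.032e-07 m.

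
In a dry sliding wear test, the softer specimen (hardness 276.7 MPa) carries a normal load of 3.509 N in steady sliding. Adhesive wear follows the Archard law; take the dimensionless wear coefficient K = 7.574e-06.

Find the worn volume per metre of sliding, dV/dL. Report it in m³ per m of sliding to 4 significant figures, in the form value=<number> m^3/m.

value=9.605e-14 m^3/m

Intermediates are shown rounded. Each operation keeps full float precision. Rounded once at the end, at four significant digits.
Hardness H = 276.7 MPa = 2.767e+08 Pa.
Expressed in SI base units: W = 3.509 N, H = 2.767e+08 Pa, K = 7.574e-06.
Volumetric rate dV/dL = K·W/H (independent of L): 7.574e-06 · 3.509 / 2.767e+08 = 9.605e-14 m³/m.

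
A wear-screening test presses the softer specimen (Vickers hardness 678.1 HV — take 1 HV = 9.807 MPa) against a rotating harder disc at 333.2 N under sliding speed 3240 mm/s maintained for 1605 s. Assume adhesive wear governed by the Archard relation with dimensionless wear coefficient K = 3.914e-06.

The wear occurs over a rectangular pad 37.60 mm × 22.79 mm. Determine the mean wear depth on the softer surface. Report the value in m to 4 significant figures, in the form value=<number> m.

value=1.190e-06 m

Intermediates are printed rounded; all working math keeps exact precision — rounded once at the end: four significant digits.
Sliding speed v = 3240 mm/s = 3.240 m/s. The distance L = v·t = 3.240 m/s × 1605 s = 5200 m.
Hardness H = 678.1 HV × 9.807 MPa/HV = 6650 MPa = 6.650e+09 Pa.
Pad sides 37.60 mm × 22.79 mm = 0.03760 m × 0.02279 m. Contact area A = 0.03760 m × 0.02279 m = 8.569e-04 m².
As SI base values: W = 333.2 N, H = 6.650e+09 Pa, K = 3.914e-06.
The Archard volume V = K·W·L/H = 3.914e-06 · 333.2 · 5200 / 6.650e+09 = 1.020e-09 m³.
Average depth h = V/A = 1.020e-09 / 8.569e-04 = 1.190e-06 m.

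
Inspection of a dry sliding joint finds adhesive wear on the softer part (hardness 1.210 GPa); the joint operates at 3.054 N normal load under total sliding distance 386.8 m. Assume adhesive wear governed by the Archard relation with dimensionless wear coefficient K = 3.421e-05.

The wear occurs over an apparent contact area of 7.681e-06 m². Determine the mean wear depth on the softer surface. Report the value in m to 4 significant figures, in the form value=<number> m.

value=4.348e-06 m

Intermediates appear rounded. All arithmetic holds full float precision, and a lone final rounding, at 4 significant figures.
Hardness H = 1.210 GPa = 1.210e+09 Pa.
In SI base units: W = 3.054 N, H = 1.210e+09 Pa, K = 3.421e-05.
The Archard volume V = K·W·L/H = 3.421e-05 · 3.054 · 386.8 / 1.210e+09 = 3.340e-11 m³.
Mean wear depth h = V/A = 3.340e-11 / 7.681e-06 = 4.348e-06 m.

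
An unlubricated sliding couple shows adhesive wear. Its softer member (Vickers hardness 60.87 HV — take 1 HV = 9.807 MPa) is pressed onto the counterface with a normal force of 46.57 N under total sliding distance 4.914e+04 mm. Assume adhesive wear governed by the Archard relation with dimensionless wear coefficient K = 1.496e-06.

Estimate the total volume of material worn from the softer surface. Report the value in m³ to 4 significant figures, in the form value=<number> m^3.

value=5.735e-12 m^3

Quoted intermediates are rounded — each operation maintains exact precision — a lone final rounding to 4 significant digits.
Convert: Distance covered L = 4.914e+04 mm = 49.14 m.
Convert: Hardness H = 60.87 HV × 9.807 MPa/HV = 597.0 MPa = 5.970e+08 Pa.
Working in SI base units: W = 46.57 N, H = 5.970e+08 Pa, K = 1.496e-06.
Apply Archard: V = K·W·L/H = 1.496e-06 · 46.57 · 49.14 / 5.970e+08 = 5.735e-12 m³.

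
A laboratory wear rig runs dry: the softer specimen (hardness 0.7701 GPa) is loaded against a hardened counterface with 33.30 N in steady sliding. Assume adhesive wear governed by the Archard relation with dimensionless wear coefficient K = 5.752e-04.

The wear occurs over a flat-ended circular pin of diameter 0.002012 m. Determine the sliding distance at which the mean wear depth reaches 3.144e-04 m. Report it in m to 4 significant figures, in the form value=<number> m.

Every step maintains exact precision, and the intermediates are printed rounded; one last rounding: 4 significant figures.
Convert: Hardness H = 0.7701 GPa = 7.701e+08 Pa.
Convert: Contact area A = π·d²/4 = π·(0.002012 m)²/4 = 3.179e-06 m².
Collected in SI base units: W = 33.30 N, H = 7.701e+08 Pa, K = 5.752e-04.
Allowed volume V_lim = h_lim·A = 3.144e-04 · 3.179e-06 = 9.996e-10 m³.
So the life L = V_lim·H/(K·W) = 9.996e-10 · 7.701e+08 / (5.752e-04 · 33.30) = 40.19 m.

value=40.19 m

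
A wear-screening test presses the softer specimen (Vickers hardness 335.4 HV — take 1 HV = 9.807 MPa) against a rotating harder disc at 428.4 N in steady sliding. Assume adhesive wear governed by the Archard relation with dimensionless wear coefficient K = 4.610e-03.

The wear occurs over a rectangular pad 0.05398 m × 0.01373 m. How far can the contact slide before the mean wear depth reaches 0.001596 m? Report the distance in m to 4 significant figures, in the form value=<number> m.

value=1970 m

The computation runs at full precision — intermediates are printed rounded — rounded just once to 4 significant figures.
Hardness H = 335.4 HV × 9.807 MPa/HV = 3289 MPa = 3.289e+09 Pa.
Contact area A = 0.05398 m × 0.01373 m = 7.411e-04 m².
In SI base units, W = 428.4 N, H = 3.289e+09 Pa, K = 4.610e-03.
Allowed volume V_lim = h_lim·A = 0.001596 · 7.411e-04 = 1.183e-06 m³.
Thus life L = V_lim·H/(K·W) = 1.183e-06 · 3.289e+09 / (4.610e-03 · 428.4) = 1970 m.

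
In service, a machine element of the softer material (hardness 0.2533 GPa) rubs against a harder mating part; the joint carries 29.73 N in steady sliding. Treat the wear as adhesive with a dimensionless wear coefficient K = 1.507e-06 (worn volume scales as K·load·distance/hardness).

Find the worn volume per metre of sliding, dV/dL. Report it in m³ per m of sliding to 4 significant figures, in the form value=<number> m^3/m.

value=1.769e-13 m^3/m

Every step keeps full float precision; quoted intermediates are rounded, and rounded just once to four significant digits.
Hardness H = 0.2533 GPa = 2.533e+08 Pa.
Working in SI base units: W = 29.73 N, H = 2.533e+08 Pa, K = 1.507e-06.
Sliding wear rate dV/dL = K·W/H: 1.507e-06 · 29.73 / 2.533e+08 = 1.769e-13 m³/m.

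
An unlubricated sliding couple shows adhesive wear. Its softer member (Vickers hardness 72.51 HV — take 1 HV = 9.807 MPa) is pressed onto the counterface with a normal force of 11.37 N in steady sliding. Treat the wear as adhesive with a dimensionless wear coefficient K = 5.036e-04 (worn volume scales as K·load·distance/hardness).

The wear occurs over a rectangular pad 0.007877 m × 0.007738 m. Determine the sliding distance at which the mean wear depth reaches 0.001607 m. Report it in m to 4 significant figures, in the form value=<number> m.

Intermediate values are printed rounded. Each operation holds full precision, and a lone final rounding: 4 significant digits.
Hardness H = 72.51 HV × 9.807 MPa/HV = 711.1 MPa = 7.111e+08 Pa.
Contact area A = 0.007877 m × 0.007738 m = 6.095e-05 m².
Working in SI base units: W = 11.37 N, H = 7.111e+08 Pa, K = 5.036e-04.
Wearable volume V_lim = h_lim·A = 0.001607 · 6.095e-05 = 9.795e-08 m³.
Inverting, life L = V_lim·H/(K·W) = 9.795e-08 · 7.111e+08 / (5.036e-04 · 11.37) = 1.216e+04 m.

value=1.216e+04 m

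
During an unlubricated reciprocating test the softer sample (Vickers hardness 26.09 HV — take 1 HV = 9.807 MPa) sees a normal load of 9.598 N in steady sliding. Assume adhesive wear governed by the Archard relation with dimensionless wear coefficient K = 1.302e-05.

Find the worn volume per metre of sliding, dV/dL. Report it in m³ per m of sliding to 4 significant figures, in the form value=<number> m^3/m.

value=4.884e-13 m^3/m

All working math maintains exact precision. Shown intermediates are rounded, and a lone final rounding, at four significant figures.
Hardness H = 26.09 HV × 9.807 MPa/HV = 255.9 MPa = 2.559e+08 Pa.
Working in SI base units: W = 9.598 N, H = 2.559e+08 Pa, K = 1.302e-05.
Sliding wear rate dV/dL = K·W/H (independent of L): 1.302e-05 · 9.598 / 2.559e+08 = 4.884e-13 m³/m.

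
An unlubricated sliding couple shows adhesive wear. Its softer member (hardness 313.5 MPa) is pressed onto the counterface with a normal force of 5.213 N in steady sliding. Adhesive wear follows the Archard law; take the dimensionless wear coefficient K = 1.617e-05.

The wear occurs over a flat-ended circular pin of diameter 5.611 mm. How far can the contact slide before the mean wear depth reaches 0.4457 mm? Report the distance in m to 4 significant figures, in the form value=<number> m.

value=4.099e+04 m

Intermediates are displayed rounded — the computation keeps full float precision — one final rounding, at 4 significant digits.
Convert: Hardness H = 313.5 MPa = 3.135e+08 Pa.
Convert: Pin diameter d = 5.611 mm = 0.005611 m. Contact area A = π·d²/4 = π·(0.005611 m)²/4 = 2.473e-05 m².
Convert: Depth limit h_lim = 0.4457 mm = 4.457e-04 m.
In SI base units, W = 5.213 N, H = 3.135e+08 Pa, K = 1.617e-05.
Limit volume V_lim = h_lim·A = 4.457e-04 · 2.473e-05 = 1.102e-08 m³.
Life L = V_lim·H/(K·W) = 1.102e-08 · 3.135e+08 / (1.617e-05 · 5.213) = 4.099e+04 m.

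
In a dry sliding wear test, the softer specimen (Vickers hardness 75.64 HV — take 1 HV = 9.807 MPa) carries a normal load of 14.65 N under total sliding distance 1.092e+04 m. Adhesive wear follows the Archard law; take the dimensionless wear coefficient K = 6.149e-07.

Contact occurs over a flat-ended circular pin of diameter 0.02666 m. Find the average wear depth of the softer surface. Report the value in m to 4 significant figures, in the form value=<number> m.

value=2.376e-07 m

Every step maintains full precision — intermediates appear rounded; one final rounding to four significant digits.
Hardness H = 75.64 HV × 9.807 MPa/HV = 741.8 MPa = 7.418e+08 Pa.
Contact area A = π·d²/4 = π·(0.02666 m)²/4 = 5.582e-04 m².
In SI base units: W = 14.65 N, H = 7.418e+08 Pa, K = 6.149e-07.
Archard relation: V = K·W·L/H = 6.149e-07 · 14.65 · 1.092e+04 / 7.418e+08 = 1.326e-10 m³.
Mean depth h = V/A = 1.326e-10 / 5.582e-04 = 2.376e-07 m.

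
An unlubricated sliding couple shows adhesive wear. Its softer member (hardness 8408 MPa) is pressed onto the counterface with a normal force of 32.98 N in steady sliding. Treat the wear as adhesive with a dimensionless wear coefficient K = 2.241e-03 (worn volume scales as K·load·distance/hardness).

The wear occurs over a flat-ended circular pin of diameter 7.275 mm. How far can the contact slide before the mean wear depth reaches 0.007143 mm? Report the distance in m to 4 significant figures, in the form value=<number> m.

All arithmetic carries full precision — intermediates are displayed rounded. Rounded once at the end, at four significant figures.
Convert: Hardness H = 8408 MPa = 8.408e+09 Pa.
Convert: Pin diameter d = 7.275 mm = 0.007275 m. Contact area A = π·d²/4 = π·(0.007275 m)²/4 = 4.157e-05 m².
Convert: Depth limit h_lim = 0.007143 mm = 7.143e-06 m.
As SI base values: W = 32.98 N, H = 8.408e+09 Pa, K = 2.241e-03.
Limit volume V_lim = h_lim·A = 7.143e-06 · 4.157e-05 = 2.969e-10 m³.
Inverting, life L = V_lim·H/(K·W) = 2.969e-10 · 8.408e+09 / (2.241e-03 · 32.98) = 33.78 m.

value=33.78 m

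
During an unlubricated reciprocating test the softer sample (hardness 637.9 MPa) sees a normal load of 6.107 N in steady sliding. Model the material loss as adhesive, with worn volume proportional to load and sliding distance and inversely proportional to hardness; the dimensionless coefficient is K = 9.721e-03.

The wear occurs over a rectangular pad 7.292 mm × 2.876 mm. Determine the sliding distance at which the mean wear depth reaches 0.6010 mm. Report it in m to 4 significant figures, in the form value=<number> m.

The computation keeps exact precision — shown intermediates are rounded — rounded once at the end to four significant figures.
Hardness H = 637.9 MPa = 6.379e+08 Pa.
Pad sides 7.292 mm × 2.876 mm = 0.007292 m × 0.002876 m. Contact area A = 0.007292 m × 0.002876 m = 2.097e-05 m².
Depth limit h_lim = 0.6010 mm = 6.010e-04 m.
SI base units throughout: W = 6.107 N, H = 6.379e+08 Pa, K = 9.721e-03.
Allowed volume V_lim = h_lim·A = 6.010e-04 · 2.097e-05 = 1.260e-08 m³.
So the life L = V_lim·H/(K·W) = 1.260e-08 · 6.379e+08 / (9.721e-03 · 6.107) = 135.4 m.

value=135.4 m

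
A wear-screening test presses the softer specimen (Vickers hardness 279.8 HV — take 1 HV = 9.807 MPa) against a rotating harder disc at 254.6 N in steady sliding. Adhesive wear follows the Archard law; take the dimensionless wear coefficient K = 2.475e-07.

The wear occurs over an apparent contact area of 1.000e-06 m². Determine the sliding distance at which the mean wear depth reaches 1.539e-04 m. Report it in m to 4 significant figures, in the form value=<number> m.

value=6702 m

The computation keeps full precision, and shown intermediates are rounded — a single final rounding: four significant digits.
Hardness H = 279.8 HV × 9.807 MPa/HV = 2744 MPa = 2.744e+09 Pa.
Restated in SI base units: W = 254.6 N, H = 2.744e+09 Pa, K = 2.475e-07.
Wearable volume V_lim = h_lim·A = 1.539e-04 · 1.000e-06 = 1.539e-10 m³.
So the life L = V_lim·H/(K·W) = 1.539e-10 · 2.744e+09 / (2.475e-07 · 254.6) = 6702 m.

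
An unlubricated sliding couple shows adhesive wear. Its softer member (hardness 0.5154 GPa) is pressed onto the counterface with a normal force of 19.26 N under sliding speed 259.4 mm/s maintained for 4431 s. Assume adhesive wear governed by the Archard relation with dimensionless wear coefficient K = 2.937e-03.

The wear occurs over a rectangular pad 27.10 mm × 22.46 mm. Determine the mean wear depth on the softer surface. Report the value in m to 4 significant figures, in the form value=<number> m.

value=2.073e-04 m

Printed values are rounded — the computation maintains full precision. Rounded once at the end: four significant digits.
Convert: Sliding speed v = 259.4 mm/s = 0.2594 m/s. Path length L = v·t = 0.2594 m/s × 4431 s = 1149 m.
Convert: Hardness H = 0.5154 GPa = 5.154e+08 Pa.
Convert: Pad sides 27.10 mm × 22.46 mm = 0.02710 m × 0.02246 m. Contact area A = 0.02710 m × 0.02246 m = 6.087e-04 m².
As SI base values: W = 19.26 N, H = 5.154e+08 Pa, K = 2.937e-03.
Archard volume V = K·W·L/H = 2.937e-03 · 19.26 · 1149 / 5.154e+08 = 1.262e-07 m³.
Depth of wear h = V/A = 1.262e-07 / 6.087e-04 = 2.073e-04 m.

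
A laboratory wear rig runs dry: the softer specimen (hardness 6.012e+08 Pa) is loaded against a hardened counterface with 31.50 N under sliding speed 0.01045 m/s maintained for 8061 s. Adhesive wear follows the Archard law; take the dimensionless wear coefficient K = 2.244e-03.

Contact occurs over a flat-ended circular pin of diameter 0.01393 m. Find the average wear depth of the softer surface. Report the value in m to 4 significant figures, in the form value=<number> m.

value=6.499e-05 m

The algebra holds exact precision — the intermediates appear rounded, and one last rounding, at 4 significant figures.
Convert: Distance covered L = v·t = 0.01045 m/s × 8061 s = 84.24 m.
Convert: Contact area A = π·d²/4 = π·(0.01393 m)²/4 = 1.524e-04 m².
Expressed in SI base units: W = 31.50 N, H = 6.012e+08 Pa, K = 2.244e-03.
The Archard volume V = K·W·L/H = 2.244e-03 · 31.50 · 84.24 / 6.012e+08 = 9.904e-09 m³.
Mean wear depth h = V/A = 9.904e-09 / 1.524e-04 = 6.499e-05 m.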